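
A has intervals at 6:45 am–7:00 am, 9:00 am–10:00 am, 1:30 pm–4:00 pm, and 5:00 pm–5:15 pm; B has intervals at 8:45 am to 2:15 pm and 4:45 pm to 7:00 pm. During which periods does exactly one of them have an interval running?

6:45 am–7:00 am, 8:45 am–9:00 am, 10:00 am–1:30 pm, 2:15 pm–4:00 pm, 4:45 pm–5:00 pm, 5:15 pm–7:00 pm

A \ B = 6:45 am–7:00 am, 2:15 pm–4:00 pm.
B \ A = 8:45 am–9:00 am, 10:00 am–1:30 pm, 4:45 pm–5:00 pm, 5:15 pm–7:00 pm.
Union of the two gives the symmetric difference.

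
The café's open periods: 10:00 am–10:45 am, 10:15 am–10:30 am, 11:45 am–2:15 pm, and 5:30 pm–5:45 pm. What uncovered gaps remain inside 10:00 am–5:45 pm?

10:45 am–11:45 am, 2:15 pm–5:30 pm

Covered (merged): 10:00 am–10:45 am, 11:45 am–2:15 pm, 5:30 pm–5:45 pm.
Uncovered inside 10:00 am–5:45 pm: 10:45 am–11:45 am, 2:15 pm–5:30 pm.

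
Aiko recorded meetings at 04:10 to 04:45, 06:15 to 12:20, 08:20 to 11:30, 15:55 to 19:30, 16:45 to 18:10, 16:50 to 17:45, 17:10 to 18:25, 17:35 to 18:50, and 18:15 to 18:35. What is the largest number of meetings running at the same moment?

5

Sweep endpoints in order; track running count of active intervals.
Peak of 5 reached at 17:35.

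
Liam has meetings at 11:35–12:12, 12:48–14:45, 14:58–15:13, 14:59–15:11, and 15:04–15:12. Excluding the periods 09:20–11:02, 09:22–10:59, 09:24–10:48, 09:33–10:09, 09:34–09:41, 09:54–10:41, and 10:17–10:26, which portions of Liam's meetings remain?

11:35–12:12, 12:48–14:45, 14:58–15:13

First set merges to 11:35–12:12, 12:48–14:45, 14:58–15:13.
Second set merges to 09:20–11:02.
11:35–12:12: nothing removed.
12:48–14:45: nothing removed.
14:58–15:13: nothing removed.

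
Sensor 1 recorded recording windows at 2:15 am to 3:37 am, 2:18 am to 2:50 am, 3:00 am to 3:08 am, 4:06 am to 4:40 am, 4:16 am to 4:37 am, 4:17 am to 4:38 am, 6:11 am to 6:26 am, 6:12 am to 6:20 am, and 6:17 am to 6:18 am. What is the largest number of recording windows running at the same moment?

3

At 4:17 am, 3 of the intervals are simultaneously active.
No point has more.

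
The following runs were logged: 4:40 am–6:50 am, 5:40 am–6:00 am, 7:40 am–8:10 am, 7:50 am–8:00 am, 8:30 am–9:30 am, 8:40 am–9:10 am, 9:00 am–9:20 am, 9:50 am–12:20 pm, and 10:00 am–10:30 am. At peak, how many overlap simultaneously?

3

At 9:00 am, 3 of the intervals are simultaneously active.
No point has more.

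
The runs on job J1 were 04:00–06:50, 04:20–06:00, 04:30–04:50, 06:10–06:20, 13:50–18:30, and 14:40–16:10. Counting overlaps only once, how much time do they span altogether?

Merged: 04:00-06:50, 13:50-18:30.
Lengths: 2 h 50 min + 4 h 40 min = 7 h 30 min.

7 h 30 min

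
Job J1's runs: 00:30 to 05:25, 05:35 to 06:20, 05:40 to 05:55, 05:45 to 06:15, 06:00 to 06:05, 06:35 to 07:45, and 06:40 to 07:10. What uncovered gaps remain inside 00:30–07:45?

After merging, the occupied span is 00:30-05:25, 05:35-06:20, 06:35-07:45.
Complement within 00:30-07:45: 05:25-05:35, 06:20-06:35.

05:25-05:35, 06:20-06:35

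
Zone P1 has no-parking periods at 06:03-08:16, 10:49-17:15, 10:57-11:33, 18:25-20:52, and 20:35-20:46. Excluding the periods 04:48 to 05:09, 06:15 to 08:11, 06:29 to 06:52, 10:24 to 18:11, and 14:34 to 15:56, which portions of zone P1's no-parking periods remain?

06:03–06:15, 08:11–08:16, 18:25–20:52

First set merges to 06:03–08:16, 10:49–17:15, 18:25–20:52.
Second set merges to 04:48–05:09, 06:15–08:11, 10:24–18:11.
06:03–08:16 minus B → 06:03–06:15, 08:11–08:16.
10:49–17:15: fully covered by B → removed.
18:25–20:52: no B overlap → unchanged.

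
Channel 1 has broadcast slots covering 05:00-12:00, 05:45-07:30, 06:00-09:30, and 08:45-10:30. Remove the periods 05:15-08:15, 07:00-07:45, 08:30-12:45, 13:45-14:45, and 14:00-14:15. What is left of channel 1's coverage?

First set merges to 05:00-12:00.
Second set merges to 05:15-08:15, 08:30-12:45, 13:45-14:45.
05:00-12:00 minus B → 05:00-05:15, 08:15-08:30.

05:00-05:15, 08:15-08:30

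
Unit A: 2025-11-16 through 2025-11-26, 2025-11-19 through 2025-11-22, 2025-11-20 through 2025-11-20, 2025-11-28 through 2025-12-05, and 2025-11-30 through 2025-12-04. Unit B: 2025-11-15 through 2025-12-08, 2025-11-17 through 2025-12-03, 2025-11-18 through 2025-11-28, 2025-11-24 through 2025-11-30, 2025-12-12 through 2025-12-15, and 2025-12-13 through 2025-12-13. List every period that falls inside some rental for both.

2025-11-16 through 2025-11-26, 2025-11-28 through 2025-12-05

A, merged: 2025-11-16 through 2025-11-26, 2025-11-28 through 2025-12-05.
B, merged: 2025-11-15 through 2025-12-08, 2025-12-12 through 2025-12-15.
2025-11-16 through 2025-11-26 meets the second set on 2025-11-16 through 2025-11-26.
2025-11-28 through 2025-12-05 meets the second set on 2025-11-28 through 2025-12-05.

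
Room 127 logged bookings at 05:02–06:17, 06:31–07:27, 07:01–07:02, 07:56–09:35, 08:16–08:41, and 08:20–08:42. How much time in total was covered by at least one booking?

Merged: 05:02–06:17, 06:31–07:27, 07:56–09:35.
Lengths: 1 h 15 min + 56 min + 1 h 39 min = 3 h 50 min.

3 h 50 min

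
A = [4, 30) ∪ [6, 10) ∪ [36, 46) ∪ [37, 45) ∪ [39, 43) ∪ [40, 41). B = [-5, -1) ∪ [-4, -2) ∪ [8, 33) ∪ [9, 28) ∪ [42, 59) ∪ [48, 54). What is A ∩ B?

[8, 30) ∪ [42, 46)

First set merges to [4, 30), [36, 46).
Second set merges to [-5, -1), [8, 33), [42, 59).
[4, 30) ∩ B → [8, 30).
[36, 46) ∩ B → [42, 46).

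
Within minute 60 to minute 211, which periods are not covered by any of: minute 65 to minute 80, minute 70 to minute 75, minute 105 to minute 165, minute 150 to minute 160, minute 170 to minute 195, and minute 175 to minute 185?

Covered (merged): minute 65 to minute 80, minute 105 to minute 165, minute 170 to minute 195.
Complement within minute 60 to minute 211: minute 60 to minute 65, minute 80 to minute 105, minute 165 to minute 170, minute 195 to minute 211.

minute 60 to minute 65, minute 80 to minute 105, minute 165 to minute 170, minute 195 to minute 211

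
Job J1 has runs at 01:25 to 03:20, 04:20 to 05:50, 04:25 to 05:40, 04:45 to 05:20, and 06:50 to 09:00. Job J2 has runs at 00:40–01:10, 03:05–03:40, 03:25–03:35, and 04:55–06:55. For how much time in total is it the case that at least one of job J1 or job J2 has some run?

First set merges to 01:25-03:20, 04:20-05:50, 06:50-09:00.
Second set merges to 00:40-01:10, 03:05-03:40, 04:55-06:55.
A ∪ B = 00:40-01:10, 01:25-03:40, 04:20-09:00.
Total: 30 min + 2 h 15 min + 4 h 40 min = 7 h 25 min.

7 h 25 min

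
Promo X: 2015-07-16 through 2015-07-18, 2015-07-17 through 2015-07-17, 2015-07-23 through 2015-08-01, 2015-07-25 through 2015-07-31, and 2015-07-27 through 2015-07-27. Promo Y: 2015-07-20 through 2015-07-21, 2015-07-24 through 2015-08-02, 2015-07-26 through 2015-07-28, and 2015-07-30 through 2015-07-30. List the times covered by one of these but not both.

2015-07-16 through 2015-07-18, 2015-07-20 through 2015-07-21, 2015-07-23 through 2015-07-23, 2015-08-02 through 2015-08-02

First set merges to 2015-07-16 through 2015-07-18, 2015-07-23 through 2015-08-01.
Second set merges to 2015-07-20 through 2015-07-21, 2015-07-24 through 2015-08-02.
A \ B = 2015-07-16 through 2015-07-18, 2015-07-23 through 2015-07-23.
B \ A = 2015-07-20 through 2015-07-21, 2015-08-02 through 2015-08-02.
Union of the two gives the symmetric difference.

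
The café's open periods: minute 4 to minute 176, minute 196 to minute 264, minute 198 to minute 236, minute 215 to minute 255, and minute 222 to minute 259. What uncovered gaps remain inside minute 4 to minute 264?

minute 176 to minute 196

Covered (merged): minute 4 to minute 176, minute 196 to minute 264.
Complement within minute 4 to minute 264: minute 176 to minute 196.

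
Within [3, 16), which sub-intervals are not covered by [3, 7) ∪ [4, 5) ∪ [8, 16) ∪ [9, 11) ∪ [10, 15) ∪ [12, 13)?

After merging, the occupied span is [3, 7), [8, 16).
Gaps within [3, 16): [7, 8).

[7, 8)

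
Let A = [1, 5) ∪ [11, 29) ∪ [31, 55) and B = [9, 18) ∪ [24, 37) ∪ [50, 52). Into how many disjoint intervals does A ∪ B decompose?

A ∪ B = [1, 5), [9, 55).
That is 2 disjoint pieces.

2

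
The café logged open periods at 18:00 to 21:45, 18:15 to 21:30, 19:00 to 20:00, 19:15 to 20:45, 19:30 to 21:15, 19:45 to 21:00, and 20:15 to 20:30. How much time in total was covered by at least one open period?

3 h 45 min

Merged: 18:00–21:45.
Length: 3 h 45 min.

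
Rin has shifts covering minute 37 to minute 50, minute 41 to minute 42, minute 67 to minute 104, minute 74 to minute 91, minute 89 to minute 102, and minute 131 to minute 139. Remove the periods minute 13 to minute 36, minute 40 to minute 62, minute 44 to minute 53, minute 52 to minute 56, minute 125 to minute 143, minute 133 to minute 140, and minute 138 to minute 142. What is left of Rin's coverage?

minute 37 to minute 40, minute 67 to minute 104

Merge the first list: minute 37 to minute 50, minute 67 to minute 104, minute 131 to minute 139.
Merge the second list: minute 13 to minute 36, minute 40 to minute 62, minute 125 to minute 143.
minute 37 to minute 50 with B removed leaves minute 37 to minute 40.
minute 67 to minute 104 is untouched.
minute 131 to minute 139 lies entirely inside B → drops out.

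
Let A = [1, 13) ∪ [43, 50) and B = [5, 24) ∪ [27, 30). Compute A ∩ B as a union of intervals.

[1, 13) meets the second set on [5, 13).
[43, 50): no overlap with the second set.

[5, 13)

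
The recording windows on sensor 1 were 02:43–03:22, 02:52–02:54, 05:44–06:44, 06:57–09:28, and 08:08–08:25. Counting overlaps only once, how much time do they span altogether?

4 h 10 min

Merged: 02:43–03:22, 05:44–06:44, 06:57–09:28.
Lengths: 39 min + 1 h + 2 h 31 min = 4 h 10 min.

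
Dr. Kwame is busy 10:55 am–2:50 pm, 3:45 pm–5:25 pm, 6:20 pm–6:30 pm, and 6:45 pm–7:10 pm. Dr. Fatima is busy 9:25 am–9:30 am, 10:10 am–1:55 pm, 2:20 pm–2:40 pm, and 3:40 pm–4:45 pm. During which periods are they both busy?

10:55 am–2:50 pm meets the second set on 10:55 am–1:55 pm, 2:20 pm–2:40 pm.
3:45 pm–5:25 pm meets the second set on 3:45 pm–4:45 pm.
6:20 pm–6:30 pm: no overlap with the second set.
6:45 pm–7:10 pm: no overlap with the second set.

10:55 am–1:55 pm, 2:20 pm–2:40 pm, 3:45 pm–4:45 pm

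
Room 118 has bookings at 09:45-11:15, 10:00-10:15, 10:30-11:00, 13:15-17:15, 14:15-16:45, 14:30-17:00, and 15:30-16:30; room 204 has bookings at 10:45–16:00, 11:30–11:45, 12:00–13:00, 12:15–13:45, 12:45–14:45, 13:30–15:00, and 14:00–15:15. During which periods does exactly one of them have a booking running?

First set merges to 09:45–11:15, 13:15–17:15.
Second set merges to 10:45–16:00.
A but not B: 09:45–10:45, 16:00–17:15.
B but not A: 11:15–13:15.
Combining gives A △ B.

09:45–10:45, 11:15–13:15, 16:00–17:15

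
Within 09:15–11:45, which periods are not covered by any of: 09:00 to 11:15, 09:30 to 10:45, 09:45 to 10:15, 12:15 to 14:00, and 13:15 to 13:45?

After merging, the occupied span is 09:00-11:15, 12:15-14:00.
Gaps within 09:15-11:45: 11:15-11:45.

11:15-11:45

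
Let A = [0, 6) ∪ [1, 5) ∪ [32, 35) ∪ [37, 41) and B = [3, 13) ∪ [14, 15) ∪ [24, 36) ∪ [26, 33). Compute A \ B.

[0, 3) ∪ [37, 41)

First set merges to [0, 6), [32, 35), [37, 41).
Second set merges to [3, 13), [14, 15), [24, 36).
[0, 6) minus B → [0, 3).
[32, 35): fully covered by B → removed.
[37, 41): no B overlap → unchanged.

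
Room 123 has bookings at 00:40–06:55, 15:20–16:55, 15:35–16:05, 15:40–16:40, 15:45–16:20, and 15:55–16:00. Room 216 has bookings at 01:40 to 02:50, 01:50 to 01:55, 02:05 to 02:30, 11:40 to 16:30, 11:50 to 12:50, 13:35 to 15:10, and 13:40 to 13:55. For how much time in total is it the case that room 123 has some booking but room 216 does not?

5 h 30 min

Merge the first list: 00:40–06:55, 15:20–16:55.
Merge the second list: 01:40–02:50, 11:40–16:30.
A \ B = 00:40–01:40, 02:50–06:55, 16:30–16:55.
Total: 1 h + 4 h 5 min + 25 min = 5 h 30 min.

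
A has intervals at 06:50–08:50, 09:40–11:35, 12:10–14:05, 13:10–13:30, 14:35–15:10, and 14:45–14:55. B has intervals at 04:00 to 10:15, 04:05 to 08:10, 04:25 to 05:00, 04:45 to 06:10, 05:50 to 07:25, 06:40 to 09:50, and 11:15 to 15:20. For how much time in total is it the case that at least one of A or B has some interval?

11 h 20 min

Merge the first list: 06:50–08:50, 09:40–11:35, 12:10–14:05, 14:35–15:10.
Merge the second list: 04:00–10:15, 11:15–15:20.
A ∪ B = 04:00–15:20.
Total: 11 h 20 min.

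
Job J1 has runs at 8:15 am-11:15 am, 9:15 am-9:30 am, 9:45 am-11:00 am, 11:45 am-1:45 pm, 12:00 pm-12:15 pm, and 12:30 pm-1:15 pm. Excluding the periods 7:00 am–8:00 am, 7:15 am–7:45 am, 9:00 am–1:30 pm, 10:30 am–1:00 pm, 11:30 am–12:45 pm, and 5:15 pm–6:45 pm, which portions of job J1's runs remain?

Merge the first list: 8:15 am–11:15 am, 11:45 am–1:45 pm.
Merge the second list: 7:00 am–8:00 am, 9:00 am–1:30 pm, 5:15 pm–6:45 pm.
8:15 am–11:15 am \ B = 8:15 am–9:00 am.
11:45 am–1:45 pm \ B = 1:30 pm–1:45 pm.

8:15 am–9:00 am, 1:30 pm–1:45 pm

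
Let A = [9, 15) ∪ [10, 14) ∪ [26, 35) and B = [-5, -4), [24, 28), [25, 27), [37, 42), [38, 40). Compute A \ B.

[9, 15) ∪ [28, 35)

A, merged: [9, 15), [26, 35).
B, merged: [-5, -4), [24, 28), [37, 42).
[9, 15): nothing removed.
[26, 35) \ B = [28, 35).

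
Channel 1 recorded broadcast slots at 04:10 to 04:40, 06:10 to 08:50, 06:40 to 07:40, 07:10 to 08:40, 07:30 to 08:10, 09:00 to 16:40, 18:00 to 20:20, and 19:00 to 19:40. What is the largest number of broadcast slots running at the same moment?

4

Sweep endpoints in order; track running count of active intervals.
Peak of 4 reached at 07:30.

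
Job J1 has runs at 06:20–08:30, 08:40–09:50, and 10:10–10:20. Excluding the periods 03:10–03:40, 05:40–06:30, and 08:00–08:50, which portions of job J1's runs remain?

06:20–08:30 with B removed leaves 06:30–08:00.
08:40–09:50 with B removed leaves 08:50–09:50.
10:10–10:20 is untouched.

06:30–08:00, 08:50–09:50, 10:10–10:20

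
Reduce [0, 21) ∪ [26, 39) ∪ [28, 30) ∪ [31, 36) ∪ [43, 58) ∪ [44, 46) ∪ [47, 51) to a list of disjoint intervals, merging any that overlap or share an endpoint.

[26, 39) is disjoint → start new block.
[28, 30) overlaps/touches [26, 39) → extend to [26, 39).
[31, 36) overlaps/touches [26, 39) → extend to [26, 39).
[43, 58) is disjoint → start new block.
[44, 46) overlaps/touches [43, 58) → extend to [43, 58).
[47, 51) overlaps/touches [43, 58) → extend to [43, 58).

[0, 21) ∪ [26, 39) ∪ [43, 58)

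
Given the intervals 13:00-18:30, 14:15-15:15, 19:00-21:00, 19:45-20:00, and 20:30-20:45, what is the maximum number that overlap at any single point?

Sweep endpoints in order; track running count of active intervals.
Peak of 2 reached at 14:15.

2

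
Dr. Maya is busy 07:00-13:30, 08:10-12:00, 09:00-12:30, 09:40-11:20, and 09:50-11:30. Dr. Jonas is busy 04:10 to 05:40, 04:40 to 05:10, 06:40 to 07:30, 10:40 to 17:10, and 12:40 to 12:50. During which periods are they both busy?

07:00–07:30, 10:40–13:30

Merge the first list: 07:00–13:30.
Merge the second list: 04:10–05:40, 06:40–07:30, 10:40–17:10.
07:00–13:30 ∩ B → 07:00–07:30, 10:40–13:30.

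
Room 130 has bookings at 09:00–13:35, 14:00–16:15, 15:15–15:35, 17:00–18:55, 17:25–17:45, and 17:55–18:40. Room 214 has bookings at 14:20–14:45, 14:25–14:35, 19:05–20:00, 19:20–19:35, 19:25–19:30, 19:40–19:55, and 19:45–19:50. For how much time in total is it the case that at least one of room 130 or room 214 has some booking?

First set merges to 09:00–13:35, 14:00–16:15, 17:00–18:55.
Second set merges to 14:20–14:45, 19:05–20:00.
A ∪ B = 09:00–13:35, 14:00–16:15, 17:00–18:55, 19:05–20:00.
Total: 4 h 35 min + 2 h 15 min + 1 h 55 min + 55 min = 9 h 40 min.

9 h 40 min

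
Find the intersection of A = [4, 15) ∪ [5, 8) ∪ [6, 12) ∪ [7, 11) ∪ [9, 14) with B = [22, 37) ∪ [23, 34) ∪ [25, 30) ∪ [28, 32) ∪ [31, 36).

none

Merge the first list: [4, 15).
Merge the second list: [22, 37).
[4, 15) meets no B interval.
No overlap.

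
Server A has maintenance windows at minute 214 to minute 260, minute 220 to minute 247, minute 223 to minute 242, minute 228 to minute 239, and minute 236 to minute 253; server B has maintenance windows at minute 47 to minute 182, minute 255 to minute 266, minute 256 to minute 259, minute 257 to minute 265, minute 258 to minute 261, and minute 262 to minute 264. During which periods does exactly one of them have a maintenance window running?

minute 47 to minute 182, minute 214 to minute 255, minute 260 to minute 266

A, merged: minute 214 to minute 260.
B, merged: minute 47 to minute 182, minute 255 to minute 266.
Only in the first: minute 214 to minute 255.
Only in the second: minute 47 to minute 182, minute 260 to minute 266.
Together these are the periods covered by exactly one.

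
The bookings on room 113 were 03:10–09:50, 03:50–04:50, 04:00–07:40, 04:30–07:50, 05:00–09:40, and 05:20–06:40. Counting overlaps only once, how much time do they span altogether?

6 h 40 min

Merged: 03:10-09:50.
Length: 6 h 40 min.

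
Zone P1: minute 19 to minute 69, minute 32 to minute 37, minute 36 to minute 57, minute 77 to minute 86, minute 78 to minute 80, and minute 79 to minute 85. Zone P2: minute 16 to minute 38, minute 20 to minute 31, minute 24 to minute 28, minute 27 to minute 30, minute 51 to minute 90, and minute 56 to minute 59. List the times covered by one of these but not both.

Merge the first list: minute 19 to minute 69, minute 77 to minute 86.
Merge the second list: minute 16 to minute 38, minute 51 to minute 90.
A but not B: minute 38 to minute 51.
B but not A: minute 16 to minute 19, minute 69 to minute 77, minute 86 to minute 90.
Combining gives A △ B.

minute 16 to minute 19, minute 38 to minute 51, minute 69 to minute 77, minute 86 to minute 90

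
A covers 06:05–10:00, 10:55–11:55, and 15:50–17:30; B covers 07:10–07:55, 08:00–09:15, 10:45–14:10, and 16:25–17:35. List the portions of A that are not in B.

06:05-07:10, 07:55-08:00, 09:15-10:00, 15:50-16:25

06:05-10:00 with B removed leaves 06:05-07:10, 07:55-08:00, 09:15-10:00.
10:55-11:55 lies entirely inside B → drops out.
15:50-17:30 with B removed leaves 15:50-16:25.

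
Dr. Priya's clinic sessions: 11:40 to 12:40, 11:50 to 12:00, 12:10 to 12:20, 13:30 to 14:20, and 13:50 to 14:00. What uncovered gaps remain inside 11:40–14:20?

Covered (merged): 11:40–12:40, 13:30–14:20.
Gaps within 11:40–14:20: 12:40–13:30.

12:40–13:30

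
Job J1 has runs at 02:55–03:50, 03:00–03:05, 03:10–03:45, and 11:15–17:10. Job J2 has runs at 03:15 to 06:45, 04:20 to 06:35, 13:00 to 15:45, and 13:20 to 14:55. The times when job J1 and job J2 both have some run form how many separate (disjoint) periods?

2

First set merges to 02:55-03:50, 11:15-17:10.
Second set merges to 03:15-06:45, 13:00-15:45.
A ∩ B = 03:15-03:50, 13:00-15:45.
That is 2 disjoint pieces.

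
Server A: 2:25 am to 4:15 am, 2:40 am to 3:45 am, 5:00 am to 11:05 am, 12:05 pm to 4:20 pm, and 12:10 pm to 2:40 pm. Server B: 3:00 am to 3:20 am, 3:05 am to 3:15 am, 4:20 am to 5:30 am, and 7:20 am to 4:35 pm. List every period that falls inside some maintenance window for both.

Merge the first list: 2:25 am-4:15 am, 5:00 am-11:05 am, 12:05 pm-4:20 pm.
Merge the second list: 3:00 am-3:20 am, 4:20 am-5:30 am, 7:20 am-4:35 pm.
2:25 am-4:15 am meets the second set on 3:00 am-3:20 am.
5:00 am-11:05 am meets the second set on 5:00 am-5:30 am, 7:20 am-11:05 am.
12:05 pm-4:20 pm meets the second set on 12:05 pm-4:20 pm.

3:00 am-3:20 am, 5:00 am-5:30 am, 7:20 am-11:05 am, 12:05 pm-4:20 pm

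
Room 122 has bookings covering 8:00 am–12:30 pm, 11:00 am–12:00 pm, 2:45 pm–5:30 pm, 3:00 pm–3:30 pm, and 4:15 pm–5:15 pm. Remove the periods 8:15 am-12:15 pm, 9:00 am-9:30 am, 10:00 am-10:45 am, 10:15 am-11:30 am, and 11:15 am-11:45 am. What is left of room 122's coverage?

A, merged: 8:00 am-12:30 pm, 2:45 pm-5:30 pm.
B, merged: 8:15 am-12:15 pm.
8:00 am-12:30 pm with B removed leaves 8:00 am-8:15 am, 12:15 pm-12:30 pm.
2:45 pm-5:30 pm is untouched.

8:00 am-8:15 am, 12:15 pm-12:30 pm, 2:45 pm-5:30 pm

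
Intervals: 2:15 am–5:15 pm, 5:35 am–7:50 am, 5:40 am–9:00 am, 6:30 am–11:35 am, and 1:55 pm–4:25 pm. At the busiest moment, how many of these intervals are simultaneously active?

At 6:30 am, 4 of the intervals are simultaneously active.
No point has more.

4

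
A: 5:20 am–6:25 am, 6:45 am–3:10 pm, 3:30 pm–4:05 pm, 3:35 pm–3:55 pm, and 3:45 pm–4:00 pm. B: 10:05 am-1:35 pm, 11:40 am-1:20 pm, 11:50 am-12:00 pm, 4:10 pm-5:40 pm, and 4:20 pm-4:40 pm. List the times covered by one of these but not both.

Merge the first list: 5:20 am–6:25 am, 6:45 am–3:10 pm, 3:30 pm–4:05 pm.
Merge the second list: 10:05 am–1:35 pm, 4:10 pm–5:40 pm.
Only in the first: 5:20 am–6:25 am, 6:45 am–10:05 am, 1:35 pm–3:10 pm, 3:30 pm–4:05 pm.
Only in the second: 4:10 pm–5:40 pm.
Together these are the periods covered by exactly one.

5:20 am–6:25 am, 6:45 am–10:05 am, 1:35 pm–3:10 pm, 3:30 pm–4:05 pm, 4:10 pm–5:40 pm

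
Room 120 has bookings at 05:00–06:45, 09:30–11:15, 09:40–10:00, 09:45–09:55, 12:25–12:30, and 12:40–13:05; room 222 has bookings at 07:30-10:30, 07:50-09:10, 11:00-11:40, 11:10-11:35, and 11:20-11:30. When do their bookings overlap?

First set merges to 05:00-06:45, 09:30-11:15, 12:25-12:30, 12:40-13:05.
Second set merges to 07:30-10:30, 11:00-11:40.
05:00-06:45 falls entirely outside B.
09:30-11:15 overlaps B on 09:30-10:30, 11:00-11:15.
12:25-12:30 falls entirely outside B.
12:40-13:05 falls entirely outside B.

09:30-10:30, 11:00-11:15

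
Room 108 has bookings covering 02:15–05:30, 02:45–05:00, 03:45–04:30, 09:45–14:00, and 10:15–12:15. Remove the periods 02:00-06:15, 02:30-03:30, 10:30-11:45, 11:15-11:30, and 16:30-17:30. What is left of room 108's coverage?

09:45–10:30, 11:45–14:00

Merge the first list: 02:15–05:30, 09:45–14:00.
Merge the second list: 02:00–06:15, 10:30–11:45, 16:30–17:30.
02:15–05:30: entirely removed.
09:45–14:00 \ B = 09:45–10:30, 11:45–14:00.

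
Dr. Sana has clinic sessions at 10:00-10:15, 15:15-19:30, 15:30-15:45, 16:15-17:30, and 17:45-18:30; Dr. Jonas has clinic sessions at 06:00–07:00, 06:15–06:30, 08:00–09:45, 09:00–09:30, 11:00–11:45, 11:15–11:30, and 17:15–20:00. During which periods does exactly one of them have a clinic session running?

06:00–07:00, 08:00–09:45, 10:00–10:15, 11:00–11:45, 15:15–17:15, 19:30–20:00

A, merged: 10:00–10:15, 15:15–19:30.
B, merged: 06:00–07:00, 08:00–09:45, 11:00–11:45, 17:15–20:00.
Only in the first: 10:00–10:15, 15:15–17:15.
Only in the second: 06:00–07:00, 08:00–09:45, 11:00–11:45, 19:30–20:00.
Together these are the periods covered by exactly one.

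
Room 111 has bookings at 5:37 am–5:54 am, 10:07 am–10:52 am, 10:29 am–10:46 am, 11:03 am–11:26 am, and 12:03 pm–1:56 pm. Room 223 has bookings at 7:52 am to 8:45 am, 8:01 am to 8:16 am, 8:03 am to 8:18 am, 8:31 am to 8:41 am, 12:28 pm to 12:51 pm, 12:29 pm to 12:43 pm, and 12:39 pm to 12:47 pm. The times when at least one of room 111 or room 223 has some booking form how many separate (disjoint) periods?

First set merges to 5:37 am-5:54 am, 10:07 am-10:52 am, 11:03 am-11:26 am, 12:03 pm-1:56 pm.
Second set merges to 7:52 am-8:45 am, 12:28 pm-12:51 pm.
A ∪ B = 5:37 am-5:54 am, 7:52 am-8:45 am, 10:07 am-10:52 am, 11:03 am-11:26 am, 12:03 pm-1:56 pm.
That is 5 disjoint pieces.

5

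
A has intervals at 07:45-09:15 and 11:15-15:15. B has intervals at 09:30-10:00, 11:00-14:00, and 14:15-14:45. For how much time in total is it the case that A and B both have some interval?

3 h 15 min

A ∩ B = 11:15–14:00, 14:15–14:45.
Total: 2 h 45 min + 30 min = 3 h 15 min.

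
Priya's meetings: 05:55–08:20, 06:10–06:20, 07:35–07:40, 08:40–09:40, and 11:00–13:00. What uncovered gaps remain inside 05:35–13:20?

Covered (merged): 05:55-08:20, 08:40-09:40, 11:00-13:00.
Gaps within 05:35-13:20: 05:35-05:55, 08:20-08:40, 09:40-11:00, 13:00-13:20.

05:35-05:55, 08:20-08:40, 09:40-11:00, 13:00-13:20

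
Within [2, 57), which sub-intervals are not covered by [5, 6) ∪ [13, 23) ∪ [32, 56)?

The merged coverage is [5, 6), [13, 23), [32, 56).
Complement within [2, 57): [2, 5), [6, 13), [23, 32), [56, 57).

[2, 5) ∪ [6, 13) ∪ [23, 32) ∪ [56, 57)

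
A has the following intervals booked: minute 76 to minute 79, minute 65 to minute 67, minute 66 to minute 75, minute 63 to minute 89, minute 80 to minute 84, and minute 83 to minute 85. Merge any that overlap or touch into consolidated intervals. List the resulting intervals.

minute 63 to minute 89

Sort by start: minute 63 to minute 89, minute 65 to minute 67, minute 66 to minute 75, minute 76 to minute 79, minute 80 to minute 84, minute 83 to minute 85.
minute 65 to minute 67 overlaps/touches minute 63 to minute 89 → extend to minute 63 to minute 89.
minute 66 to minute 75 overlaps/touches minute 63 to minute 89 → extend to minute 63 to minute 89.
minute 76 to minute 79 overlaps/touches minute 63 to minute 89 → extend to minute 63 to minute 89.
minute 80 to minute 84 overlaps/touches minute 63 to minute 89 → extend to minute 63 to minute 89.
minute 83 to minute 85 overlaps/touches minute 63 to minute 89 → extend to minute 63 to minute 89.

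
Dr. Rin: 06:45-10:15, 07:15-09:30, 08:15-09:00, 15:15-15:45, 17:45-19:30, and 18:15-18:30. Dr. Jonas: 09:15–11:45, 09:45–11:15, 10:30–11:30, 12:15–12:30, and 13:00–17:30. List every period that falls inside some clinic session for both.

A, merged: 06:45–10:15, 15:15–15:45, 17:45–19:30.
B, merged: 09:15–11:45, 12:15–12:30, 13:00–17:30.
06:45–10:15 overlaps B on 09:15–10:15.
15:15–15:45 overlaps B on 15:15–15:45.
17:45–19:30 falls entirely outside B.

09:15–10:15, 15:15–15:45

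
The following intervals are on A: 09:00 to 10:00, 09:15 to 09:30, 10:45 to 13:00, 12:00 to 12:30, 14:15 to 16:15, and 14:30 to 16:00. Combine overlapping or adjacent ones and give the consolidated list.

09:00–10:00, 10:45–13:00, 14:15–16:15

09:15–09:30 overlaps/touches 09:00–10:00 → extend to 09:00–10:00.
10:45–13:00 is disjoint → start new block.
12:00–12:30 overlaps/touches 10:45–13:00 → extend to 10:45–13:00.
14:15–16:15 is disjoint → start new block.
14:30–16:00 overlaps/touches 14:15–16:15 → extend to 14:15–16:15.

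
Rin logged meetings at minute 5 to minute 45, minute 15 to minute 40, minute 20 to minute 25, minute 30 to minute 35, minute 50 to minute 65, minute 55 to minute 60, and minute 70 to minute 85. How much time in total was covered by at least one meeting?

Merged: minute 5 to minute 45, minute 50 to minute 65, minute 70 to minute 85.
Lengths: 40 minutes + 15 minutes + 15 minutes = 70 minutes.

70 minutes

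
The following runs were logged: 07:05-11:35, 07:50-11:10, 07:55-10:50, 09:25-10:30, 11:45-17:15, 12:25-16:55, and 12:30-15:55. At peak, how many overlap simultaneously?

4

Walk the sorted start/end points keeping a running depth.
The depth first hits 4 at 09:25.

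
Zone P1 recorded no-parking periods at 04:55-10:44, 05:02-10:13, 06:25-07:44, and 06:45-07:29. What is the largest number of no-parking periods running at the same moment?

At 06:45, 4 of the intervals are simultaneously active.
No point has more.

4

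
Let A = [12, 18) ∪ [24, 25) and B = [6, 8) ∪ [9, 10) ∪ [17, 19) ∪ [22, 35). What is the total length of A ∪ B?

A ∪ B = [6, 8), [9, 10), [12, 19), [22, 35).
Total: 2 + 1 + 7 + 13 = 23.

23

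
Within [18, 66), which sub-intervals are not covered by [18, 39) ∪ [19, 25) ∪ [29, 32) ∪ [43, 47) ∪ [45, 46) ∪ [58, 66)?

Covered (merged): [18, 39), [43, 47), [58, 66).
Gaps within [18, 66): [39, 43), [47, 58).

[39, 43) ∪ [47, 58)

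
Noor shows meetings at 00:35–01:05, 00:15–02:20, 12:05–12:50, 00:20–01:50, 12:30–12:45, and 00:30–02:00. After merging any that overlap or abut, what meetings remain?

Sort by start: 00:15–02:20, 00:20–01:50, 00:30–02:00, 00:35–01:05, 12:05–12:50, 12:30–12:45.
00:20–01:50 overlaps/touches 00:15–02:20 → extend to 00:15–02:20.
00:30–02:00 overlaps/touches 00:15–02:20 → extend to 00:15–02:20.
00:35–01:05 overlaps/touches 00:15–02:20 → extend to 00:15–02:20.
12:05–12:50 is disjoint → start new block.
12:30–12:45 overlaps/touches 12:05–12:50 → extend to 12:05–12:50.

00:15–02:20, 12:05–12:50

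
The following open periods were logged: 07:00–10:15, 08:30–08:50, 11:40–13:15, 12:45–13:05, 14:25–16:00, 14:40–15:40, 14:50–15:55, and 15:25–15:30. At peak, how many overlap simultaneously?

4

Sweep endpoints in order; track running count of active intervals.
Peak of 4 reached at 15:25.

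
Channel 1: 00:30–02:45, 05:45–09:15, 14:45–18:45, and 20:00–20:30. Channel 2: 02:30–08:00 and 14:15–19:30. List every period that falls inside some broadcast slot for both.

00:30–02:45 meets the second set on 02:30–02:45.
05:45–09:15 meets the second set on 05:45–08:00.
14:45–18:45 meets the second set on 14:45–18:45.
20:00–20:30: no overlap with the second set.

02:30–02:45, 05:45–08:00, 14:45–18:45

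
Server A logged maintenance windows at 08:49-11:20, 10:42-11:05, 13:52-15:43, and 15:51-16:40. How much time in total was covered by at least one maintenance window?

5 h 11 min

Merged: 08:49-11:20, 13:52-15:43, 15:51-16:40.
Lengths: 2 h 31 min + 1 h 51 min + 49 min = 5 h 11 min.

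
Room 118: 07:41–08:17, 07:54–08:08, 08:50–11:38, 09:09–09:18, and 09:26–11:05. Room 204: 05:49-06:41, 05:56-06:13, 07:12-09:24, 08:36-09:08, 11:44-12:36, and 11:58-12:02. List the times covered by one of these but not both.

05:49–06:41, 07:12–07:41, 08:17–08:50, 09:24–11:38, 11:44–12:36

Merge the first list: 07:41–08:17, 08:50–11:38.
Merge the second list: 05:49–06:41, 07:12–09:24, 11:44–12:36.
A but not B: 09:24–11:38.
B but not A: 05:49–06:41, 07:12–07:41, 08:17–08:50, 11:44–12:36.
Combining gives A △ B.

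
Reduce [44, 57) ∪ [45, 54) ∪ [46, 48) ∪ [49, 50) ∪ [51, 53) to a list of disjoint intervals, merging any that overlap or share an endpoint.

[45, 54) overlaps/touches [44, 57) → extend to [44, 57).
[46, 48) overlaps/touches [44, 57) → extend to [44, 57).
[49, 50) overlaps/touches [44, 57) → extend to [44, 57).
[51, 53) overlaps/touches [44, 57) → extend to [44, 57).

[44, 57)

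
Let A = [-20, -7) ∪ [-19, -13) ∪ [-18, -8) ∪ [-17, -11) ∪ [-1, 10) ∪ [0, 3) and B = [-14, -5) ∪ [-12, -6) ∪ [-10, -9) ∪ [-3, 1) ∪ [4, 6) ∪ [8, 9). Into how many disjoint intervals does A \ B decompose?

4

First set merges to [-20, -7), [-1, 10).
Second set merges to [-14, -5), [-3, 1), [4, 6), [8, 9).
A \ B = [-20, -14), [1, 4), [6, 8), [9, 10).
That is 4 disjoint pieces.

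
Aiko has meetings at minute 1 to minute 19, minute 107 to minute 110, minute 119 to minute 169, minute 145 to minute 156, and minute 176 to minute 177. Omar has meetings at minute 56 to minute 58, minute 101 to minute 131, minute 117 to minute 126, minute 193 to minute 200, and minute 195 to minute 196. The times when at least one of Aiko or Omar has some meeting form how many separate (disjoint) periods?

5

A, merged: minute 1 to minute 19, minute 107 to minute 110, minute 119 to minute 169, minute 176 to minute 177.
B, merged: minute 56 to minute 58, minute 101 to minute 131, minute 193 to minute 200.
A ∪ B = minute 1 to minute 19, minute 56 to minute 58, minute 101 to minute 169, minute 176 to minute 177, minute 193 to minute 200.
That is 5 disjoint pieces.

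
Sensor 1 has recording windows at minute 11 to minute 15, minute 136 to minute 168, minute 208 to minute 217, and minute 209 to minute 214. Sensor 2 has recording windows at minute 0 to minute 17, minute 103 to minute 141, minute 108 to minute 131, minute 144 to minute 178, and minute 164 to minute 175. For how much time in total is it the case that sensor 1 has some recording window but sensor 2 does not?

Merge the first list: minute 11 to minute 15, minute 136 to minute 168, minute 208 to minute 217.
Merge the second list: minute 0 to minute 17, minute 103 to minute 141, minute 144 to minute 178.
A \ B = minute 141 to minute 144, minute 208 to minute 217.
Total: 3 minutes + 9 minutes = 12 minutes.

12 minutes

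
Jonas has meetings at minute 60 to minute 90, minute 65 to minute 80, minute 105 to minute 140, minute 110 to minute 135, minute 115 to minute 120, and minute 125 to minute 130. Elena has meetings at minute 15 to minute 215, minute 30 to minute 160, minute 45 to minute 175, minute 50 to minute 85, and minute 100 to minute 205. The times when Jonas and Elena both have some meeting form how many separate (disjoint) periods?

A, merged: minute 60 to minute 90, minute 105 to minute 140.
B, merged: minute 15 to minute 215.
A ∩ B = minute 60 to minute 90, minute 105 to minute 140.
That is 2 disjoint pieces.

2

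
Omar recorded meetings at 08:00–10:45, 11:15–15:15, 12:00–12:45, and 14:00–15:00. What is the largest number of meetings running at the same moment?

2

At 12:00, 2 of the intervals are simultaneously active.
No point has more.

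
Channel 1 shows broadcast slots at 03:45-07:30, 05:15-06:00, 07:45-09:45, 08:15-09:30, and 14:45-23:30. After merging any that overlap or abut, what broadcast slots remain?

05:15-06:00 overlaps/touches 03:45-07:30 → extend to 03:45-07:30.
07:45-09:45 is disjoint → start new block.
08:15-09:30 overlaps/touches 07:45-09:45 → extend to 07:45-09:45.
14:45-23:30 is disjoint → start new block.

03:45-07:30, 07:45-09:45, 14:45-23:30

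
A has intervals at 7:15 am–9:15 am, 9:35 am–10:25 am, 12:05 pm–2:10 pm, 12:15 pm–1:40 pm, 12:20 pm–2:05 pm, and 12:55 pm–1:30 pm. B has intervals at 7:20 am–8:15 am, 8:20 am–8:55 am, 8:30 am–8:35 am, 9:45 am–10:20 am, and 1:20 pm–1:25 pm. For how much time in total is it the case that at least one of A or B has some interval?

4 h 55 min

First set merges to 7:15 am–9:15 am, 9:35 am–10:25 am, 12:05 pm–2:10 pm.
Second set merges to 7:20 am–8:15 am, 8:20 am–8:55 am, 9:45 am–10:20 am, 1:20 pm–1:25 pm.
A ∪ B = 7:15 am–9:15 am, 9:35 am–10:25 am, 12:05 pm–2:10 pm.
Total: 2 h + 50 min + 2 h 5 min = 4 h 55 min.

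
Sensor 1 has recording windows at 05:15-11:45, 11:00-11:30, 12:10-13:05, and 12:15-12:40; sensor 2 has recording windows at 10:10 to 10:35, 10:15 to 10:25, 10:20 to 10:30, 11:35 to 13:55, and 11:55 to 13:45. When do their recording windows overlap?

First set merges to 05:15-11:45, 12:10-13:05.
Second set merges to 10:10-10:35, 11:35-13:55.
05:15-11:45 ∩ B → 10:10-10:35, 11:35-11:45.
12:10-13:05 ∩ B → 12:10-13:05.

10:10-10:35, 11:35-11:45, 12:10-13:05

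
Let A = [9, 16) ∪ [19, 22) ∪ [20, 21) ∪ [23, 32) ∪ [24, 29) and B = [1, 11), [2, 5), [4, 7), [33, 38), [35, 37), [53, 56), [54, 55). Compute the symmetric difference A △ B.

[1, 9) ∪ [11, 16) ∪ [19, 22) ∪ [23, 32) ∪ [33, 38) ∪ [53, 56)

First set merges to [9, 16), [19, 22), [23, 32).
Second set merges to [1, 11), [33, 38), [53, 56).
A \ B = [11, 16), [19, 22), [23, 32).
B \ A = [1, 9), [33, 38), [53, 56).
Union of the two gives the symmetric difference.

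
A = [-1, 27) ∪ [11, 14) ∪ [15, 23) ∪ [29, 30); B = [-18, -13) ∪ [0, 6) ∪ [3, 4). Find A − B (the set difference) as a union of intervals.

[-1, 0) ∪ [6, 27) ∪ [29, 30)

First set merges to [-1, 27), [29, 30).
Second set merges to [-18, -13), [0, 6).
[-1, 27) minus B → [-1, 0), [6, 27).
[29, 30): no B overlap → unchanged.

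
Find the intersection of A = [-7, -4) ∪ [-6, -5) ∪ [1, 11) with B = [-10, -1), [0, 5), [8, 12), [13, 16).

[-7, -4) ∪ [1, 5) ∪ [8, 11)

Merge the first list: [-7, -4), [1, 11).
[-7, -4) overlaps B on [-7, -4).
[1, 11) overlaps B on [1, 5), [8, 11).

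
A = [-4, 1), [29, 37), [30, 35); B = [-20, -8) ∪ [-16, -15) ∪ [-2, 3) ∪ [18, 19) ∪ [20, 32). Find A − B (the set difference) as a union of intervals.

[-4, -2) ∪ [32, 37)

First set merges to [-4, 1), [29, 37).
Second set merges to [-20, -8), [-2, 3), [18, 19), [20, 32).
[-4, 1) \ B = [-4, -2).
[29, 37) \ B = [32, 37).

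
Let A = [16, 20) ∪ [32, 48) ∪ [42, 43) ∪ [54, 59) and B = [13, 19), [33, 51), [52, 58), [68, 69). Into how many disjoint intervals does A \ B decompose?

3

Merge the first list: [16, 20), [32, 48), [54, 59).
A \ B = [19, 20), [32, 33), [58, 59).
That is 3 disjoint pieces.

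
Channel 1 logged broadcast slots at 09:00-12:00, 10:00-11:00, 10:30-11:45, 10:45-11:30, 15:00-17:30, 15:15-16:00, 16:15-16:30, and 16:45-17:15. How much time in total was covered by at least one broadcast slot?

5 h 30 min

Merged: 09:00–12:00, 15:00–17:30.
Lengths: 3 h + 2 h 30 min = 5 h 30 min.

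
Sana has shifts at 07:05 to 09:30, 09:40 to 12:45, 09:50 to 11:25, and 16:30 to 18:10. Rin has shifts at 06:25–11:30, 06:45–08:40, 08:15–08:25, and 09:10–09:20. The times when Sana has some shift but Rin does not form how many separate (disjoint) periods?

Merge the first list: 07:05–09:30, 09:40–12:45, 16:30–18:10.
Merge the second list: 06:25–11:30.
A \ B = 11:30–12:45, 16:30–18:10.
That is 2 disjoint pieces.

2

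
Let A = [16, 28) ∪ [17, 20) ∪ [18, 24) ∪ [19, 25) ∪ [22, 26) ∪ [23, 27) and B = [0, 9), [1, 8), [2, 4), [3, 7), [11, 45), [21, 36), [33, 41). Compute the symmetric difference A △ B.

A, merged: [16, 28).
B, merged: [0, 9), [11, 45).
A but not B: none.
B but not A: [0, 9), [11, 16), [28, 45).
Combining gives A △ B.

[0, 9) ∪ [11, 16) ∪ [28, 45)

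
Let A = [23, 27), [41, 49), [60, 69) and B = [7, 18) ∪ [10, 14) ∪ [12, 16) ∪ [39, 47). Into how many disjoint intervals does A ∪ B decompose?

Second set merges to [7, 18), [39, 47).
A ∪ B = [7, 18), [23, 27), [39, 49), [60, 69).
That is 4 disjoint pieces.

4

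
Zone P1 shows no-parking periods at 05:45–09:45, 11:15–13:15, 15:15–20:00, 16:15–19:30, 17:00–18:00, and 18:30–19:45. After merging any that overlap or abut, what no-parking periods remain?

05:45–09:45, 11:15–13:15, 15:15–20:00

11:15–13:15 is disjoint → start new block.
15:15–20:00 is disjoint → start new block.
16:15–19:30 overlaps/touches 15:15–20:00 → extend to 15:15–20:00.
17:00–18:00 overlaps/touches 15:15–20:00 → extend to 15:15–20:00.
18:30–19:45 overlaps/touches 15:15–20:00 → extend to 15:15–20:00.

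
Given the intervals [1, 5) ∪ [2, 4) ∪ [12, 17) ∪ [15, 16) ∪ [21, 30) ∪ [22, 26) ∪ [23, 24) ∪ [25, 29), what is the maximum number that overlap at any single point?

3

Sweep endpoints in order; track running count of active intervals.
Peak of 3 reached at 23.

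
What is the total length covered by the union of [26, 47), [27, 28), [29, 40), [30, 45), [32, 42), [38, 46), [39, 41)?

21

Merged: [26, 47).
Length: 21.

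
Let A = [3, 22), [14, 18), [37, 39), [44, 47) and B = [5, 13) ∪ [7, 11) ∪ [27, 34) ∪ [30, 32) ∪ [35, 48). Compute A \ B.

[3, 5) ∪ [13, 22)

Merge the first list: [3, 22), [37, 39), [44, 47).
Merge the second list: [5, 13), [27, 34), [35, 48).
[3, 22) \ B = [3, 5), [13, 22).
[37, 39): entirely removed.
[44, 47): entirely removed.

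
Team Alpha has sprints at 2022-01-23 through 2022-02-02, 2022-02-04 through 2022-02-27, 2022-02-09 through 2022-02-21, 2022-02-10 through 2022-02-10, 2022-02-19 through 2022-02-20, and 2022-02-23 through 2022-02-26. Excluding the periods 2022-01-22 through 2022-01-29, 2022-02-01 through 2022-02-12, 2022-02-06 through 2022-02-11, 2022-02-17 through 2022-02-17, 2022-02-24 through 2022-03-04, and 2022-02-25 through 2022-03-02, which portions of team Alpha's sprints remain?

First set merges to 2022-01-23 through 2022-02-02, 2022-02-04 through 2022-02-27.
Second set merges to 2022-01-22 through 2022-01-29, 2022-02-01 through 2022-02-12, 2022-02-17 through 2022-02-17, 2022-02-24 through 2022-03-04.
2022-01-23 through 2022-02-02 minus B → 2022-01-30 through 2022-01-31.
2022-02-04 through 2022-02-27 minus B → 2022-02-13 through 2022-02-16, 2022-02-18 through 2022-02-23.

2022-01-30 through 2022-01-31, 2022-02-13 through 2022-02-16, 2022-02-18 through 2022-02-23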